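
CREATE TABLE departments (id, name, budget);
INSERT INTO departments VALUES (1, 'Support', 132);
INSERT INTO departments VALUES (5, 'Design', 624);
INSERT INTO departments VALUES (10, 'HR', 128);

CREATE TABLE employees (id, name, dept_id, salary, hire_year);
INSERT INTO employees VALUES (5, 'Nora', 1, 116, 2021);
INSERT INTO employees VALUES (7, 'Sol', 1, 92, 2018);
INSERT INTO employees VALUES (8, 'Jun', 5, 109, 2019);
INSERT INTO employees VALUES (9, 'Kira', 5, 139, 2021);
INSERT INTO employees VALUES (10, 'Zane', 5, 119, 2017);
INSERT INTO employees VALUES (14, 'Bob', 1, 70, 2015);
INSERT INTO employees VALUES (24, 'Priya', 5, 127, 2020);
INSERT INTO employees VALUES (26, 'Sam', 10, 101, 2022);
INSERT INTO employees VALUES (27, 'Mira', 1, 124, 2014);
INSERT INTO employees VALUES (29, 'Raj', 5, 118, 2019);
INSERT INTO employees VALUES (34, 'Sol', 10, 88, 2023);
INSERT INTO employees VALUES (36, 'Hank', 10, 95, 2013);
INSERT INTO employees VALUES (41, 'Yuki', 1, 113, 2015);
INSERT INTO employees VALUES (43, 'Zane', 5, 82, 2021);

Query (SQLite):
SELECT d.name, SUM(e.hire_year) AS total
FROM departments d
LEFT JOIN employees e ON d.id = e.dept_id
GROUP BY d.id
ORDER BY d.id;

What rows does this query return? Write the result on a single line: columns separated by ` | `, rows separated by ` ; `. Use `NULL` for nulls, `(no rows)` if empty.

Support | 10083 ; Design | 12117 ; HR | 6058

LEFT JOIN keeps every departments row; unmatched ones get NULL for employees columns.
Group by departments.id and compute SUM(e.hire_year). SUM over an all-NULL group is NULL.
  1: ids {5, 7, 14, 27, 41} → SUM(e.hire_year)=10083
  5: ids {8, 9, 10, 24, 29, 43} → SUM(e.hire_year)=12117
  10: ids {26, 34, 36} → SUM(e.hire_year)=6058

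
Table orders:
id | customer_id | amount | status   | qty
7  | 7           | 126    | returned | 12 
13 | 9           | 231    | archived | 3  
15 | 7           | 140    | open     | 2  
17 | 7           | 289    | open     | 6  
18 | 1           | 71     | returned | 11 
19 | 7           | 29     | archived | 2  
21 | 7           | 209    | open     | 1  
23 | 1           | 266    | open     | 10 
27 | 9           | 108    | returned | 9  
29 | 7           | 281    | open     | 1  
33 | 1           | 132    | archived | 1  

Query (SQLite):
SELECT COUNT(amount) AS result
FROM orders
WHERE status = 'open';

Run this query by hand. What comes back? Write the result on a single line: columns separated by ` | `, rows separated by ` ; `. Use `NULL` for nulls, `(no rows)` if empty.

Rows where status='open' → amount values: [140, 289, 209, 266, 281].
COUNT(amount) counts non-NULL values → 5.

5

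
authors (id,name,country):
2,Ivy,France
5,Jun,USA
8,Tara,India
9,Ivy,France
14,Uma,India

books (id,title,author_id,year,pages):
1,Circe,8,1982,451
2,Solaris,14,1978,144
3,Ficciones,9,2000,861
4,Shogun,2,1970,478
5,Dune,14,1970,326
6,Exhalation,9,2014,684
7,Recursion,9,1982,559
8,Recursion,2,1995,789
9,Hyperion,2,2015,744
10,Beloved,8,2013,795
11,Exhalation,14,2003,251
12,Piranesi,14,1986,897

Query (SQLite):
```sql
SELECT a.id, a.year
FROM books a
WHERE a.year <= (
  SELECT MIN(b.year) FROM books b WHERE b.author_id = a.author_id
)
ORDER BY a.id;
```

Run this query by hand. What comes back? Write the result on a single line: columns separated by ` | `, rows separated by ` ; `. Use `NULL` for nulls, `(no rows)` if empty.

1 | 1982 ; 4 | 1970 ; 5 | 1970 ; 7 | 1982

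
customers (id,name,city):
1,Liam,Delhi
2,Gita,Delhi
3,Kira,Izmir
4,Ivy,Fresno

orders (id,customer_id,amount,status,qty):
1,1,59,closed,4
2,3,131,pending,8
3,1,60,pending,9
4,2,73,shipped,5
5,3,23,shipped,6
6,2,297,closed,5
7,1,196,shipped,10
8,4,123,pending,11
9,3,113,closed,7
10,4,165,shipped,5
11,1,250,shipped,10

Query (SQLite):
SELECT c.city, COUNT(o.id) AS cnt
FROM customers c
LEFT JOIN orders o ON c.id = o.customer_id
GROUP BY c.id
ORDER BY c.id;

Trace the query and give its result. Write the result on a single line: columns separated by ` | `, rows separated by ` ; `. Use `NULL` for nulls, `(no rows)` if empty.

LEFT JOIN keeps every customers row; unmatched ones get NULL for orders columns.
Group by customers.id and compute COUNT(o.id). COUNT(col) of an all-NULL group is 0.
  1: ids {1, 3, 7, 11} → COUNT(o.id)=4
  2: ids {4, 6} → COUNT(o.id)=2
  3: ids {2, 5, 9} → COUNT(o.id)=3
  4: ids {8, 10} → COUNT(o.id)=2

Delhi | 4 ; Delhi | 2 ; Izmir | 3 ; Fresno | 2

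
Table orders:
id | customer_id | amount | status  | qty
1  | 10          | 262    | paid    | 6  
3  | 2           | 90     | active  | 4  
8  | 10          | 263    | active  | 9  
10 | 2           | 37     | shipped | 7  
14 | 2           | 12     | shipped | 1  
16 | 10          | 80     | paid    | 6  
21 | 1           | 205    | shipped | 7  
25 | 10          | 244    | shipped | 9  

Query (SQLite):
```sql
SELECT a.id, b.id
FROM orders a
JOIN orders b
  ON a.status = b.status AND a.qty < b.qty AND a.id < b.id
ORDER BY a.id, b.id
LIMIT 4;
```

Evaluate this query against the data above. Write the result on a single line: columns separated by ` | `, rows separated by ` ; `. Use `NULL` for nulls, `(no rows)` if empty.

Pairs (a,b) with same status, a.qty < b.qty, a.id < b.id.
status groups: active:{3,8} paid:{1,16} shipped:{10,14,21,25}
Ordered by (a.id, b.id); first 4.

3 | 8 ; 10 | 25 ; 14 | 21 ; 14 | 25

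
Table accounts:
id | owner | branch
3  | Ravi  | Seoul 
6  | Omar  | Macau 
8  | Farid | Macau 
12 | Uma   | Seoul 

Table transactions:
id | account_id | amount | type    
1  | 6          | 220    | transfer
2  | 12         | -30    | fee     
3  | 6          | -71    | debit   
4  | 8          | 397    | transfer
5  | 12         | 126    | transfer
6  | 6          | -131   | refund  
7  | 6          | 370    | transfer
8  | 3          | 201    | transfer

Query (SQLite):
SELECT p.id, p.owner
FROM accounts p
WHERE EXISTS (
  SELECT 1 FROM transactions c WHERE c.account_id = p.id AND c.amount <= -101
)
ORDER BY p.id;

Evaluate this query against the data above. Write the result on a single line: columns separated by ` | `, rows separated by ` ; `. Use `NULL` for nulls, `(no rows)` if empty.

6 | Omar

For each accounts row, check whether any transactions with matching account_id has amount <= -101.
Keep rows where that is true.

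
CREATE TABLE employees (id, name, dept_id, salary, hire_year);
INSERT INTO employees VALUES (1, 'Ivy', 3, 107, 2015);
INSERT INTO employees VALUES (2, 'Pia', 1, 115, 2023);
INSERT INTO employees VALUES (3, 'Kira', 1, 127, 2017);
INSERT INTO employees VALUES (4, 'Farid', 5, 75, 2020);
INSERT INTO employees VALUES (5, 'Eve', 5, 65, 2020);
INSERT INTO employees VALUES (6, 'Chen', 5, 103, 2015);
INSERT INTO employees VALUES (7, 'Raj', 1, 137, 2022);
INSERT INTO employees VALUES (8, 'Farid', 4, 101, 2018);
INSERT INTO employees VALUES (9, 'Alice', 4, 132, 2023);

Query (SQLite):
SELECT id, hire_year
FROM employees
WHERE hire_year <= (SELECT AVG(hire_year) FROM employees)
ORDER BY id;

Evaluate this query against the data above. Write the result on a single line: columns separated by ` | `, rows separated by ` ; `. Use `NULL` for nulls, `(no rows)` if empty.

Scalar subquery: AVG(hire_year) over all employees rows = 2019.222222 (≈; comparison uses full precision).
Keep rows where hire_year <= that value.

1 | 2015 ; 3 | 2017 ; 6 | 2015 ; 8 | 2018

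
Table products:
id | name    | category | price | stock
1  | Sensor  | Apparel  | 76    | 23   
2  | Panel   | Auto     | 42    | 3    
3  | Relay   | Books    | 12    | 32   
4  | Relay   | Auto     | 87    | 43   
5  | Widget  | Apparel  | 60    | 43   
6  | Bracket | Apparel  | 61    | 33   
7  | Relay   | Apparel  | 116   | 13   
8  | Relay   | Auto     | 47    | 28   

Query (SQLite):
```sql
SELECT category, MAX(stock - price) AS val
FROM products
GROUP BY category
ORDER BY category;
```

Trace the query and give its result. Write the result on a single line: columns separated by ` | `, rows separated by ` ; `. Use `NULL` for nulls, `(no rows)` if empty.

For each row compute stock - price.
Group by category; take MAX of the expression per group.
  Apparel: ids {1, 5, 6, 7} → MAX(stock - price)=-17
  Auto: ids {2, 4, 8} → MAX(stock - price)=-19
  Books: ids {3} → MAX(stock - price)=20

Apparel | -17 ; Auto | -19 ; Books | 20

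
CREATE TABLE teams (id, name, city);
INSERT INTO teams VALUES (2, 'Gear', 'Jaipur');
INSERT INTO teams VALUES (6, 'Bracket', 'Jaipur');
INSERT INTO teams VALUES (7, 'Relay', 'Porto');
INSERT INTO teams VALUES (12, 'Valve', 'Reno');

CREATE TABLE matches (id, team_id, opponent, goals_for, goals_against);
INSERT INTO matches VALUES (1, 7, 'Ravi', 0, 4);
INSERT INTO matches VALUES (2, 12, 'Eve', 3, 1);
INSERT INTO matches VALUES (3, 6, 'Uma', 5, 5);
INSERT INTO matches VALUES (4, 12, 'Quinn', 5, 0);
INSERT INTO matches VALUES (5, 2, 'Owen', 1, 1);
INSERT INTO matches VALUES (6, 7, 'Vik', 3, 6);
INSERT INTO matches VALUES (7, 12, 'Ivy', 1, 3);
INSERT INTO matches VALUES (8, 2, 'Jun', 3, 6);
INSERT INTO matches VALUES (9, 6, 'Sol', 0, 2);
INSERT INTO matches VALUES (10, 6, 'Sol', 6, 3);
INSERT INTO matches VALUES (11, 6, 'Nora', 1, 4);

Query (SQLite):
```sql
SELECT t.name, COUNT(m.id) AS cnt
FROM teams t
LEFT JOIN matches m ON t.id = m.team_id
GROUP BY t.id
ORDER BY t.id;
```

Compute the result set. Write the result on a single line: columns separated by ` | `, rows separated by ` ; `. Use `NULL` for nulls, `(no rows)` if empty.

LEFT JOIN keeps every teams row; unmatched ones get NULL for matches columns.
Group by teams.id and compute COUNT(m.id). COUNT(col) of an all-NULL group is 0.
  2: ids {5, 8} → COUNT(m.id)=2
  6: ids {3, 9, 10, 11} → COUNT(m.id)=4
  7: ids {1, 6} → COUNT(m.id)=2
  12: ids {2, 4, 7} → COUNT(m.id)=3

Gear | 2 ; Bracket | 4 ; Relay | 2 ; Valve | 3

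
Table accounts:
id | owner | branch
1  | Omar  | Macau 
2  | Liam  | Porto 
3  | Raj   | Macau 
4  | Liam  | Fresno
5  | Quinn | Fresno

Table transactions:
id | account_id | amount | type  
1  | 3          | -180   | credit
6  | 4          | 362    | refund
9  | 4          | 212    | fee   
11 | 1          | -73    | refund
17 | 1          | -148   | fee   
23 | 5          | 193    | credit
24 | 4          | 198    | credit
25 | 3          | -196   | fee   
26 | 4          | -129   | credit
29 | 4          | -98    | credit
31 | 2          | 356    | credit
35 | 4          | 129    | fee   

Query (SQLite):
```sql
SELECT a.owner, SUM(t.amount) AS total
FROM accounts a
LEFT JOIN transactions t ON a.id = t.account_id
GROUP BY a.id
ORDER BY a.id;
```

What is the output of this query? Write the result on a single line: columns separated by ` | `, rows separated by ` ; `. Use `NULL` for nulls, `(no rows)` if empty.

LEFT JOIN keeps every accounts row; unmatched ones get NULL for transactions columns.
Group by accounts.id and compute SUM(t.amount). SUM over an all-NULL group is NULL.
  1: ids {11, 17} → SUM(t.amount)=-221
  2: ids {31} → SUM(t.amount)=356
  3: ids {1, 25} → SUM(t.amount)=-376
  4: ids {6, 9, 24, 26, 29, 35} → SUM(t.amount)=674
  5: ids {23} → SUM(t.amount)=193

Omar | -221 ; Liam | 356 ; Raj | -376 ; Liam | 674 ; Quinn | 193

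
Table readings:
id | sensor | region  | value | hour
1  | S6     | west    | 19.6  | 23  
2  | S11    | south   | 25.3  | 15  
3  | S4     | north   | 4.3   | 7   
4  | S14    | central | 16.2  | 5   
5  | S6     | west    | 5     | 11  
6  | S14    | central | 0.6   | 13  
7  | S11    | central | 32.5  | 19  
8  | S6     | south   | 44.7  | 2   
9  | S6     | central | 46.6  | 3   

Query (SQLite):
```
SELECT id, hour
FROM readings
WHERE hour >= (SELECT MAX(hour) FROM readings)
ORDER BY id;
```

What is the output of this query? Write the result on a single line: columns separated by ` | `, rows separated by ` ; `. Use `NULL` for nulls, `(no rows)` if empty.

1 | 23

Scalar subquery: MAX(hour) over all readings rows = 23.
Keep rows where hour >= that value.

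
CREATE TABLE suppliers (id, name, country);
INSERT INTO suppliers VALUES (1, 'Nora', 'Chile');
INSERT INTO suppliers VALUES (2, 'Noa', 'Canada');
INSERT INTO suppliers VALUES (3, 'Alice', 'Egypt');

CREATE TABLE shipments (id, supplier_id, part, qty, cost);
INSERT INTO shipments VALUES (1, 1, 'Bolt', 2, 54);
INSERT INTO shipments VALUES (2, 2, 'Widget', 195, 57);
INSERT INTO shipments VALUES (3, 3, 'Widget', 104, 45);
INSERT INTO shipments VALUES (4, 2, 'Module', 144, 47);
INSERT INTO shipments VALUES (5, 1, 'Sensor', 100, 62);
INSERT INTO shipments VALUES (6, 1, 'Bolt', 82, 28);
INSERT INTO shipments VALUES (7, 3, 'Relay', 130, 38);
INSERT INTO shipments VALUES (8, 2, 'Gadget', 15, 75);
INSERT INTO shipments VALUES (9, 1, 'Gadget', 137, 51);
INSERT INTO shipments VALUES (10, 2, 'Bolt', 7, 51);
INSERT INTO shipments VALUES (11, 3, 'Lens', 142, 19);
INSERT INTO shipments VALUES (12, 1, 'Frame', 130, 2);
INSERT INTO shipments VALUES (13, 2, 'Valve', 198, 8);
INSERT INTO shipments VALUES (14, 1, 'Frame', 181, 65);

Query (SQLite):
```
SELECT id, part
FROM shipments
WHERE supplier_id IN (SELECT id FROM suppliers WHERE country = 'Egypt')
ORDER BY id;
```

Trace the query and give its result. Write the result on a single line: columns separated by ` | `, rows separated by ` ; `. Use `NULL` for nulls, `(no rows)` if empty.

3 | Widget ; 7 | Relay ; 11 | Lens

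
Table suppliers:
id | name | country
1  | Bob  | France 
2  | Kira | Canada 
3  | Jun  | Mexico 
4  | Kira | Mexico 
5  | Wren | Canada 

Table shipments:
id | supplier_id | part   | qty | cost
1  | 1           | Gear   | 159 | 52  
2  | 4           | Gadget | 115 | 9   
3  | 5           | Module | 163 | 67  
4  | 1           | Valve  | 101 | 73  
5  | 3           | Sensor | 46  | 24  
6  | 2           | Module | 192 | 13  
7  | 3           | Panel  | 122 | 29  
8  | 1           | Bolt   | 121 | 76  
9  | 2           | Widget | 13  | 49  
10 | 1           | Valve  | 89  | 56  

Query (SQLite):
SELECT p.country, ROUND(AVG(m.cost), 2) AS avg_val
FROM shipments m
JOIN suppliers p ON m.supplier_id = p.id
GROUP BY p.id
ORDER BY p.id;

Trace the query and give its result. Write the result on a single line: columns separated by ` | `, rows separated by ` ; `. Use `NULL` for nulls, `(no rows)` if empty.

France | 64.25 ; Canada | 31 ; Mexico | 26.5 ; Mexico | 9 ; Canada | 67

Join each shipments row to its suppliers via supplier_id.
Group joined rows by suppliers.id; compute ROUND(AVG(m.cost), 2) per group.
  1: ids {1, 4, 8, 10} → ROUND(AVG(m.cost), 2)=64.25
  2: ids {6, 9} → ROUND(AVG(m.cost), 2)=31
  3: ids {5, 7} → ROUND(AVG(m.cost), 2)=26.5
  4: ids {2} → ROUND(AVG(m.cost), 2)=9
  5: ids {3} → ROUND(AVG(m.cost), 2)=67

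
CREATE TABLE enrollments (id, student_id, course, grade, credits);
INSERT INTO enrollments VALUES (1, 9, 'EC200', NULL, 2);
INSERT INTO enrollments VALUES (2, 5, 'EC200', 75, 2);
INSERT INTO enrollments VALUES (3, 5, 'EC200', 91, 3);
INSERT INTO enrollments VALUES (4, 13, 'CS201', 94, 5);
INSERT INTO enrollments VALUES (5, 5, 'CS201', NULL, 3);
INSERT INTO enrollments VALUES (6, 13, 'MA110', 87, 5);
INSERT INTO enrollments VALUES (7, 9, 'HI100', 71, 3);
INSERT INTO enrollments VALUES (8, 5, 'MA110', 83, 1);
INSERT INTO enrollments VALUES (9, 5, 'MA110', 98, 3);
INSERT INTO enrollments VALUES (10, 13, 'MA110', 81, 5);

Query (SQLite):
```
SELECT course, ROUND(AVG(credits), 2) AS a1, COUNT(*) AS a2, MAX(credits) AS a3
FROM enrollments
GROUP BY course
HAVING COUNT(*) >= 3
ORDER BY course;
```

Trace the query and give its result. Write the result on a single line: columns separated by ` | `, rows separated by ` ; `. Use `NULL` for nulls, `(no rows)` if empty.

Group enrollments by course.
Per group compute: ROUND(AVG(credits), 2), COUNT(*), MAX(credits).
HAVING: drop groups with fewer than 3 rows.
  CS201: ids {4, 5} → ROUND(AVG(credits), 2)=4, COUNT(*)=2, MAX(credits)=5
  EC200: ids {1, 2, 3} → ROUND(AVG(credits), 2)=2.33, COUNT(*)=3, MAX(credits)=3
  HI100: ids {7} → ROUND(AVG(credits), 2)=3, COUNT(*)=1, MAX(credits)=3
  MA110: ids {6, 8, 9, 10} → ROUND(AVG(credits), 2)=3.5, COUNT(*)=4, MAX(credits)=5

EC200 | 2.33 | 3 | 3 ; MA110 | 3.5 | 4 | 5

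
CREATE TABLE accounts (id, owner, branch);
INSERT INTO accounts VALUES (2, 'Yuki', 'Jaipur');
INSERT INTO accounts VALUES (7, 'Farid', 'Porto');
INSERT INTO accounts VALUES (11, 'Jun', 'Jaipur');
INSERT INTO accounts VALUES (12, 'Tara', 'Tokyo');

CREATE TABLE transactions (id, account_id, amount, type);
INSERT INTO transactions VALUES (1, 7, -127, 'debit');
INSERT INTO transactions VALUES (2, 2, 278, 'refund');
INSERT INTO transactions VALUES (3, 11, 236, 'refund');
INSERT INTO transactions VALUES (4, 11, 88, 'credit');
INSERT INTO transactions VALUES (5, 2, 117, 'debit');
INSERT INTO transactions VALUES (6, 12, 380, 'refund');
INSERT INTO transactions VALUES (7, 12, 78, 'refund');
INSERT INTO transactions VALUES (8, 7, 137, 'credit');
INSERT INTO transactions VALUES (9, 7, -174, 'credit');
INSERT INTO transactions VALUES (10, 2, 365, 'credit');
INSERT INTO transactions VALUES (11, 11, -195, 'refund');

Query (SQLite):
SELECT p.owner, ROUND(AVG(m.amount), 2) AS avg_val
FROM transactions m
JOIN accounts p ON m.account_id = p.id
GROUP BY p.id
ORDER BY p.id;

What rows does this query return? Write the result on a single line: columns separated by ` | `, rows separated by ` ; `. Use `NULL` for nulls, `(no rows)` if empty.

Yuki | 253.33 ; Farid | -54.67 ; Jun | 43 ; Tara | 229

Join each transactions row to its accounts via account_id.
Group joined rows by accounts.id; compute ROUND(AVG(m.amount), 2) per group.
  2: ids {2, 5, 10} → ROUND(AVG(m.amount), 2)=253.33
  7: ids {1, 8, 9} → ROUND(AVG(m.amount), 2)=-54.67
  11: ids {3, 4, 11} → ROUND(AVG(m.amount), 2)=43
  12: ids {6, 7} → ROUND(AVG(m.amount), 2)=229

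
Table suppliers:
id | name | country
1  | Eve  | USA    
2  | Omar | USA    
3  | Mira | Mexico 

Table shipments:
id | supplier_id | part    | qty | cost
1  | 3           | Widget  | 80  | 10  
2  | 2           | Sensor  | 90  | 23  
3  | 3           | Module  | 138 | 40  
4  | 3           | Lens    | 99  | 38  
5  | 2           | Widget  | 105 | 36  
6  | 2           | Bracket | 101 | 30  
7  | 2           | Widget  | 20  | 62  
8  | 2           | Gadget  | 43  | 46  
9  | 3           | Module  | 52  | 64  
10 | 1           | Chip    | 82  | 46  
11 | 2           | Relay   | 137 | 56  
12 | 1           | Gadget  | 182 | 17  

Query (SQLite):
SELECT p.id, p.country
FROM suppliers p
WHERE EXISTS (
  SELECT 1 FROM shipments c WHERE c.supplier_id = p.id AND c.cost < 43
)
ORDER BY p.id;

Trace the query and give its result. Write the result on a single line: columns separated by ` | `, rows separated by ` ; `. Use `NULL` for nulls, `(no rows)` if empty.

For each suppliers row, check whether any shipments with matching supplier_id has cost < 43.
Keep rows where that is true.

1 | USA ; 2 | USA ; 3 | Mexico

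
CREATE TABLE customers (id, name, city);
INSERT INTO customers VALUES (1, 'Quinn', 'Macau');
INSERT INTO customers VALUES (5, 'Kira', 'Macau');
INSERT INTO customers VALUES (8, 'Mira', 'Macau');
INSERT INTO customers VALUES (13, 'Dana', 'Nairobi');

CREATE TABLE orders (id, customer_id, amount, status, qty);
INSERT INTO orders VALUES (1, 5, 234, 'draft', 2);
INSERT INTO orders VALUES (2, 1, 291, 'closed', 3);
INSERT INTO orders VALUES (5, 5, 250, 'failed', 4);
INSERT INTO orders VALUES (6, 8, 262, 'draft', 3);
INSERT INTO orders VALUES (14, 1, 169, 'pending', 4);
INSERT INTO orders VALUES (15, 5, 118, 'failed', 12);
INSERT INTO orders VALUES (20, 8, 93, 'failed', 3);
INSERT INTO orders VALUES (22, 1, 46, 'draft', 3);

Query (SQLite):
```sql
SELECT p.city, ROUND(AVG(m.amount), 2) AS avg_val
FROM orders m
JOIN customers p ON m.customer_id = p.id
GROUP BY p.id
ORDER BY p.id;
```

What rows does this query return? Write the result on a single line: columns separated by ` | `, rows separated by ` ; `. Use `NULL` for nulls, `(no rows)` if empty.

Macau | 168.67 ; Macau | 200.67 ; Macau | 177.5

Join each orders row to its customers via customer_id.
Group joined rows by customers.id; compute ROUND(AVG(m.amount), 2) per group.
  1: ids {2, 14, 22} → ROUND(AVG(m.amount), 2)=168.67
  5: ids {1, 5, 15} → ROUND(AVG(m.amount), 2)=200.67
  8: ids {6, 20} → ROUND(AVG(m.amount), 2)=177.5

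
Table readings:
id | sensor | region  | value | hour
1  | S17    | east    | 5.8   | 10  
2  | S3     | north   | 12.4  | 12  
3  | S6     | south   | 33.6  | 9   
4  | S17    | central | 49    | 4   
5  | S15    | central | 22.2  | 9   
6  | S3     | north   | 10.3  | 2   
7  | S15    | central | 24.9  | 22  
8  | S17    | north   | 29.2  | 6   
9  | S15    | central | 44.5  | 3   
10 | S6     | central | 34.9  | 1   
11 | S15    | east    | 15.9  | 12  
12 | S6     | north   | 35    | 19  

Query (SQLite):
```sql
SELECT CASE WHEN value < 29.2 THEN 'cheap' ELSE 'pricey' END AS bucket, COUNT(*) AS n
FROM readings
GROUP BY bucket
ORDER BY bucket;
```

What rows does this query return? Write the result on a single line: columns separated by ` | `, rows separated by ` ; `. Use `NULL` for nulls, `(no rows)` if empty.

Bucket rows by value < 29.2 → 'cheap' else 'pricey'; count each bucket.

cheap | 6 ; pricey | 6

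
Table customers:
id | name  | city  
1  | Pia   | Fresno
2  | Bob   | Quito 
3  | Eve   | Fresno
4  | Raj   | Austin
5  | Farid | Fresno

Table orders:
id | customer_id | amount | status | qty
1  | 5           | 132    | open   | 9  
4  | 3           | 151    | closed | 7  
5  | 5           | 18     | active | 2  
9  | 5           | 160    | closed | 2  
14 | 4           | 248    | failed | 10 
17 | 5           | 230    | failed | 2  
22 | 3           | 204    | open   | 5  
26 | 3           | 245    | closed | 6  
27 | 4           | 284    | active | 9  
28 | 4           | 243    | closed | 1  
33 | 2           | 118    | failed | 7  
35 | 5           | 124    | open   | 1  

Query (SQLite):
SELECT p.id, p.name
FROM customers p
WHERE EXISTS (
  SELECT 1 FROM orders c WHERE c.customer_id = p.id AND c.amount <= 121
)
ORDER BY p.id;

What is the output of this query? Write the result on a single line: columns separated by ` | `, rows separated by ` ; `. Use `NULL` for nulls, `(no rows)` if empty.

For each customers row, check whether any orders with matching customer_id has amount <= 121.
Keep rows where that is true.

2 | Bob ; 5 | Farid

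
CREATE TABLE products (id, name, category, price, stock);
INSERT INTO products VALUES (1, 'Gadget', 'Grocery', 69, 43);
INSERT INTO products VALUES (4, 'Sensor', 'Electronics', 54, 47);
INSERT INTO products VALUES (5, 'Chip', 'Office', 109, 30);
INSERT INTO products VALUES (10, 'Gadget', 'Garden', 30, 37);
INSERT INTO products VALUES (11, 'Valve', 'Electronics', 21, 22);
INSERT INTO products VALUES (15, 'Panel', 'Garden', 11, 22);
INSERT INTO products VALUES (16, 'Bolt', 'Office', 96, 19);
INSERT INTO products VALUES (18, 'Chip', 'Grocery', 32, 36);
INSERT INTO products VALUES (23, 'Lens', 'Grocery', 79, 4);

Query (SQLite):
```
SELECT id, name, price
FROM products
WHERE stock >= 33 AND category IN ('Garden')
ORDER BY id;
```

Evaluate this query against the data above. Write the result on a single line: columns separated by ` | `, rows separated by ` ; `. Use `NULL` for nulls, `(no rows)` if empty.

10 | Gadget | 30

stock >= 33: ids {1, 4, 10, 18}
category IN ('Garden'): ids {10, 15}
Combine with AND.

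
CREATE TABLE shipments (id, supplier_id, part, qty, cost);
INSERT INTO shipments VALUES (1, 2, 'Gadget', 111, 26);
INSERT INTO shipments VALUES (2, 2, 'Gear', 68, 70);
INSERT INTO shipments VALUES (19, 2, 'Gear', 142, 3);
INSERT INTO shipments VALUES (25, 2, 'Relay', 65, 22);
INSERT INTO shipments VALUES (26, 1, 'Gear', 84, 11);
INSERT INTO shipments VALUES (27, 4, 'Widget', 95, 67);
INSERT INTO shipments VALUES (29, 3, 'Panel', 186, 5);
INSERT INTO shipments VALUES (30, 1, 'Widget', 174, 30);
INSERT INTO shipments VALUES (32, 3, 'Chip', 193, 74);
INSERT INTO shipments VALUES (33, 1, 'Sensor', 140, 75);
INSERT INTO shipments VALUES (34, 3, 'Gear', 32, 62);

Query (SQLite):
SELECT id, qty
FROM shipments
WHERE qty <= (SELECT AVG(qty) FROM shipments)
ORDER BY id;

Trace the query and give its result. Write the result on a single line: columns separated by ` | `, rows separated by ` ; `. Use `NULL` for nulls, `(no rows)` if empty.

Scalar subquery: AVG(qty) over all shipments rows = 117.272727 (≈; comparison uses full precision).
Keep rows where qty <= that value.

1 | 111 ; 2 | 68 ; 25 | 65 ; 26 | 84 ; 27 | 95 ; 34 | 32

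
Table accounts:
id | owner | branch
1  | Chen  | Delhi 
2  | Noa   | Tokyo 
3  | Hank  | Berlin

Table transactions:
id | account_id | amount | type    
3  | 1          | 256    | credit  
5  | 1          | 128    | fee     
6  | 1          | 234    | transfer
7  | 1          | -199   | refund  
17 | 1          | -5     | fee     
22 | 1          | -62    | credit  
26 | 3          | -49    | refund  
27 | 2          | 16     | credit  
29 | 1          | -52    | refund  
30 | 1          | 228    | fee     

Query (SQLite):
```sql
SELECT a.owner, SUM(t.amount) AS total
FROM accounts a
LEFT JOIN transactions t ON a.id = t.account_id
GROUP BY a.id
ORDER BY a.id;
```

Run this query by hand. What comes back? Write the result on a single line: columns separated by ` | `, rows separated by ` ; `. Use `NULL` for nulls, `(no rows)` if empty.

LEFT JOIN keeps every accounts row; unmatched ones get NULL for transactions columns.
Group by accounts.id and compute SUM(t.amount). SUM over an all-NULL group is NULL.
  1: ids {3, 5, 6, 7, 17, 22, 29, 30} → SUM(t.amount)=528
  2: ids {27} → SUM(t.amount)=16
  3: ids {26} → SUM(t.amount)=-49

Chen | 528 ; Noa | 16 ; Hank | -49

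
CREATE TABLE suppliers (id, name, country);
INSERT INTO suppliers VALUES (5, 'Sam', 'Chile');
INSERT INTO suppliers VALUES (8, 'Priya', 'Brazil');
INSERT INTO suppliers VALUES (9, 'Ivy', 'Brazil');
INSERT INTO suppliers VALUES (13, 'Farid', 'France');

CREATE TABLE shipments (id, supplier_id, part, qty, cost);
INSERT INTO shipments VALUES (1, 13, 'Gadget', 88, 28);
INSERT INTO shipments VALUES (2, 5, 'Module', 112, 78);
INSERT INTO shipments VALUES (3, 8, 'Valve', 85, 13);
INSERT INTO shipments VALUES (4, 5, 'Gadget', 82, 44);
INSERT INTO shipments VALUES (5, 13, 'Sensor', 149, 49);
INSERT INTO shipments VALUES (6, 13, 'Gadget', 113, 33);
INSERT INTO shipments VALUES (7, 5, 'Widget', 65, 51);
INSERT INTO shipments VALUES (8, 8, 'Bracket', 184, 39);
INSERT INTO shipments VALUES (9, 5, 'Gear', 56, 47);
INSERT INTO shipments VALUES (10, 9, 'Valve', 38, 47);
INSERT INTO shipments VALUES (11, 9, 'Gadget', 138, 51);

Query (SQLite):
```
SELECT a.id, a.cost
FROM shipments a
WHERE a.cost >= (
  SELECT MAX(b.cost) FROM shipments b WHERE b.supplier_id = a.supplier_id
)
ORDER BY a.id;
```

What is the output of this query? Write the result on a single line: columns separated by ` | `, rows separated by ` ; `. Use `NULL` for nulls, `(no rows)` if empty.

2 | 78 ; 5 | 49 ; 8 | 39 ; 11 | 51

For each shipments row a, compute MAX(cost) over rows sharing a.supplier_id.
Keep row a if a.cost >= that per-group MAX.
  supplier_id=5: MAX(cost) = 78
  supplier_id=8: MAX(cost) = 39
  supplier_id=9: MAX(cost) = 51
  supplier_id=13: MAX(cost) = 49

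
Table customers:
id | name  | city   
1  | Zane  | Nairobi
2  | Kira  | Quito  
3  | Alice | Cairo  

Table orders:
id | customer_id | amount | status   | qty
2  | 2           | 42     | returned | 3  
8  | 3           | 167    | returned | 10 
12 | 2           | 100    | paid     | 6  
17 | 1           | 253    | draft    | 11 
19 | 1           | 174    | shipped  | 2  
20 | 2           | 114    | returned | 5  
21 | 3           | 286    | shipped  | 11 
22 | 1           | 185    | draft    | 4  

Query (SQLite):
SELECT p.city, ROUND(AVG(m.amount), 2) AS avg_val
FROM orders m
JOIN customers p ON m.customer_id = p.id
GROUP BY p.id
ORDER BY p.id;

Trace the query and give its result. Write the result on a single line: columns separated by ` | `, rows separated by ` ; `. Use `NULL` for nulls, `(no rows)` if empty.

Nairobi | 204 ; Quito | 85.33 ; Cairo | 226.5

Join each orders row to its customers via customer_id.
Group joined rows by customers.id; compute ROUND(AVG(m.amount), 2) per group.
  1: ids {17, 19, 22} → ROUND(AVG(m.amount), 2)=204
  2: ids {2, 12, 20} → ROUND(AVG(m.amount), 2)=85.33
  3: ids {8, 21} → ROUND(AVG(m.amount), 2)=226.5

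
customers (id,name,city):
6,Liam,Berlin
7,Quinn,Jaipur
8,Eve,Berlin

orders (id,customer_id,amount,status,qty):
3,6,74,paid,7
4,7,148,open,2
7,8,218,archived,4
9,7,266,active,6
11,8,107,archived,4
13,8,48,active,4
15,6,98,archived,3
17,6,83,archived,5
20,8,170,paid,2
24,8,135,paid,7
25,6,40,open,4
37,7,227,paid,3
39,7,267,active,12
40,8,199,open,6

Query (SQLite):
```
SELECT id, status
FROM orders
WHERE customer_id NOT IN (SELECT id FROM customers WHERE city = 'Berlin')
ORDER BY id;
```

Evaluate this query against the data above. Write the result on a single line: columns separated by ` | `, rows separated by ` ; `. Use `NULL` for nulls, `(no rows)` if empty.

Inner query: customers.id where city = 'Berlin'.
Outer: keep orders rows whose customer_id is not in that set.
Inner query → {6, 8}

4 | open ; 9 | active ; 37 | paid ; 39 | active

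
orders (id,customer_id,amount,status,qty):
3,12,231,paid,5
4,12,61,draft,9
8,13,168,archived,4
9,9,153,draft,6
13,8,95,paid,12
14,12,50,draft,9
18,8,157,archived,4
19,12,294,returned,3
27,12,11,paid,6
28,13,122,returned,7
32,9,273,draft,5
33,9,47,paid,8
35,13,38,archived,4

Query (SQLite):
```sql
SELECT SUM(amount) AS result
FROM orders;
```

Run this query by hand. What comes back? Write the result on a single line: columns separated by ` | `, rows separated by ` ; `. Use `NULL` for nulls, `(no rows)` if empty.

1700

All amount values: [231, 61, 168, 153, 95, 50, 157, 294, 11, 122, 273, 47, 38].
SUM of non-NULL values = 1700.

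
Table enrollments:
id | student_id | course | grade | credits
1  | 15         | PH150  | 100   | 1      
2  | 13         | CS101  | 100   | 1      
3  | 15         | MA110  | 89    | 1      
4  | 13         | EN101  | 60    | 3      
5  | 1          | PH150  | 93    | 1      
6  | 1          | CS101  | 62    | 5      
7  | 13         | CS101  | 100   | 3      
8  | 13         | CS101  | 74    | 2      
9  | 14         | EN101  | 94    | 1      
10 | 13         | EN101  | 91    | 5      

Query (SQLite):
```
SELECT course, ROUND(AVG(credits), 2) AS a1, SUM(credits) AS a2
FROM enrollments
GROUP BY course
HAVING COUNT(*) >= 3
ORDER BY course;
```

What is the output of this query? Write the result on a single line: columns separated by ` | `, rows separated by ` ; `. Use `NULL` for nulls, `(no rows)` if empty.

Group enrollments by course.
Per group compute: ROUND(AVG(credits), 2), SUM(credits).
HAVING: drop groups with fewer than 3 rows.
  CS101: ids {2, 6, 7, 8} → ROUND(AVG(credits), 2)=2.75, SUM(credits)=11
  EN101: ids {4, 9, 10} → ROUND(AVG(credits), 2)=3, SUM(credits)=9
  MA110: ids {3} → ROUND(AVG(credits), 2)=1, SUM(credits)=1
  PH150: ids {1, 5} → ROUND(AVG(credits), 2)=1, SUM(credits)=2

CS101 | 2.75 | 11 ; EN101 | 3 | 9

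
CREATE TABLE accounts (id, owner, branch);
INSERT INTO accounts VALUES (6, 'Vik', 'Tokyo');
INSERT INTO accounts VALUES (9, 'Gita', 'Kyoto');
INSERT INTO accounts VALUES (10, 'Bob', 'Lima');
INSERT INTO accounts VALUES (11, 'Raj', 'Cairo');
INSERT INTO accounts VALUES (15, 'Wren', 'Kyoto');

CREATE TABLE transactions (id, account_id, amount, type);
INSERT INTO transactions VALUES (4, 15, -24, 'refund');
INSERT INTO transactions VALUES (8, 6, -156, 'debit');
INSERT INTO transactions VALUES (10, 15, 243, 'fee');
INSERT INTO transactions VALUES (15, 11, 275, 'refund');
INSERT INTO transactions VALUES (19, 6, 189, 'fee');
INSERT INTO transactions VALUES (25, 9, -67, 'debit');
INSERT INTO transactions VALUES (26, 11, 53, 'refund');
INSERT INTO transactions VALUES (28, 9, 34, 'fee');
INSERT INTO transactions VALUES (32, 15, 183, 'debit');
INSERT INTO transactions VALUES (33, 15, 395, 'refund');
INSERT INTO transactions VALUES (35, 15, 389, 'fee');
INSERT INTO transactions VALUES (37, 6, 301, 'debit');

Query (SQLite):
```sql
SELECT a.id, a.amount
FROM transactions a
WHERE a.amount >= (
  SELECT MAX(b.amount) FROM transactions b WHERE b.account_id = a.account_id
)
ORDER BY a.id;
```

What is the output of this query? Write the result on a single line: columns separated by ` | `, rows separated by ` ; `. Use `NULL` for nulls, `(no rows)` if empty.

For each transactions row a, compute MAX(amount) over rows sharing a.account_id.
Keep row a if a.amount >= that per-group MAX.
  account_id=6: MAX(amount) = 301
  account_id=9: MAX(amount) = 34
  account_id=11: MAX(amount) = 275
  account_id=15: MAX(amount) = 395

15 | 275 ; 28 | 34 ; 33 | 395 ; 37 | 301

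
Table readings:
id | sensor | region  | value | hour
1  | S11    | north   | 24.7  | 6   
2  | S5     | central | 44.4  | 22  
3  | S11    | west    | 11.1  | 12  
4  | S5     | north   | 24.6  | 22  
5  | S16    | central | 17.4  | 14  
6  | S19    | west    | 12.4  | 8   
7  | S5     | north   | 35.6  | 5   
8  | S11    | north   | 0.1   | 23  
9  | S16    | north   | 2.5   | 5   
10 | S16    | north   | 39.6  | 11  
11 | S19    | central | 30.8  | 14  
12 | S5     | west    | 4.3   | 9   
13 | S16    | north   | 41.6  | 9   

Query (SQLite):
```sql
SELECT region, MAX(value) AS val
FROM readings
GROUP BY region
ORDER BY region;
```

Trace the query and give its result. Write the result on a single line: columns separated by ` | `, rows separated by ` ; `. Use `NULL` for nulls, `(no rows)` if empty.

Partition readings by region; compute MAX(value) within each group.
  central: ids {2, 5, 11} → MAX(value)=44.4
  north: ids {1, 4, 7, 8, 9, 10, 13} → MAX(value)=41.6
  west: ids {3, 6, 12} → MAX(value)=12.4

central | 44.4 ; north | 41.6 ; west | 12.4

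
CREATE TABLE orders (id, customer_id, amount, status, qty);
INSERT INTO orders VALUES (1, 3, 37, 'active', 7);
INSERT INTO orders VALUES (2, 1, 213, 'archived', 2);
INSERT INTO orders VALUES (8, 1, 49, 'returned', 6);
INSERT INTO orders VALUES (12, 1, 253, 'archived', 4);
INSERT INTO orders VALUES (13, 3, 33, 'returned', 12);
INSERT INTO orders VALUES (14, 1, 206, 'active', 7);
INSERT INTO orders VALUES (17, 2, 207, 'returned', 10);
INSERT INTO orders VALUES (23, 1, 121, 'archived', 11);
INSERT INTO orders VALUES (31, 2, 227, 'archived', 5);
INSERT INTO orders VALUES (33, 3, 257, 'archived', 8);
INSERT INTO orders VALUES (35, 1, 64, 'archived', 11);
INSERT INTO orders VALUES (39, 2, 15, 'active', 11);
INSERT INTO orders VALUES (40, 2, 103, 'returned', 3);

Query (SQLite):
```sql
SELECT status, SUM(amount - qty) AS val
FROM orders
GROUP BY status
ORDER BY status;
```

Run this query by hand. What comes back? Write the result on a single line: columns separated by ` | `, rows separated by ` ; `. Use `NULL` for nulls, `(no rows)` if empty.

For each row compute amount - qty.
Group by status; take SUM of the expression per group.
  active: ids {1, 14, 39} → SUM(amount - qty)=233
  archived: ids {2, 12, 23, 31, 33, 35} → SUM(amount - qty)=1094
  returned: ids {8, 13, 17, 40} → SUM(amount - qty)=361

active | 233 ; archived | 1094 ; returned | 361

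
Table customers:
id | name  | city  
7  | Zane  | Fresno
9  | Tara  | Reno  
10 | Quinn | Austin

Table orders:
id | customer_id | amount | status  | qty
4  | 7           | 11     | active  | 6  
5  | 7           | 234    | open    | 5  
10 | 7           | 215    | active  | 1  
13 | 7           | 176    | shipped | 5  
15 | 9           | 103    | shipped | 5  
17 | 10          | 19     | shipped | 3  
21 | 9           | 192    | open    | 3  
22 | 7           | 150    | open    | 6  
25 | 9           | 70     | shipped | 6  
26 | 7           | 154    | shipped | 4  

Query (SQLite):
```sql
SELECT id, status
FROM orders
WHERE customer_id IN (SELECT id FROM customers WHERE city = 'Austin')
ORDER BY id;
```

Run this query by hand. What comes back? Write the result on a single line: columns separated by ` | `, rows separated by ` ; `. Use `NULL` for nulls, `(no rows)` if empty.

17 | shipped

Inner query: customers.id where city = 'Austin'.
Outer: keep orders rows whose customer_id is in that set.
Inner query → {10}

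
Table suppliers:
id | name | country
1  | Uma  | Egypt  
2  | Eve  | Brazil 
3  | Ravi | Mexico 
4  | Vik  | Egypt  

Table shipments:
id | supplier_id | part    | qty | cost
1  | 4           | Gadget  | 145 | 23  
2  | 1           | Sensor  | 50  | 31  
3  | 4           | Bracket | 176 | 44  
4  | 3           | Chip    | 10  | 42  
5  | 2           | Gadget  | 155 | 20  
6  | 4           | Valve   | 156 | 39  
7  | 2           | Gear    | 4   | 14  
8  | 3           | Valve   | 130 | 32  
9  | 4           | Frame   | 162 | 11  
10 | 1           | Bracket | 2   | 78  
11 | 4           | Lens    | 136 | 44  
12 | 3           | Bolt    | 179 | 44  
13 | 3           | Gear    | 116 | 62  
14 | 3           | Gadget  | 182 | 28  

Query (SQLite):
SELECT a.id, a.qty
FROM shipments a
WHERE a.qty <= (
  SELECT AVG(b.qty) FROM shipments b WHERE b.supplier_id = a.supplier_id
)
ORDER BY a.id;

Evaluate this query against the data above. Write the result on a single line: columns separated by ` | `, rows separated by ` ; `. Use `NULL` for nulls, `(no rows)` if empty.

1 | 145 ; 4 | 10 ; 7 | 4 ; 10 | 2 ; 11 | 136 ; 13 | 116

For each shipments row a, compute AVG(qty) over rows sharing a.supplier_id.
Keep row a if a.qty <= that per-group AVG.
  supplier_id=1: AVG(qty) = 26.0
  supplier_id=2: AVG(qty) = 79.5
  supplier_id=3: AVG(qty) = 123.4
  supplier_id=4: AVG(qty) = 155.0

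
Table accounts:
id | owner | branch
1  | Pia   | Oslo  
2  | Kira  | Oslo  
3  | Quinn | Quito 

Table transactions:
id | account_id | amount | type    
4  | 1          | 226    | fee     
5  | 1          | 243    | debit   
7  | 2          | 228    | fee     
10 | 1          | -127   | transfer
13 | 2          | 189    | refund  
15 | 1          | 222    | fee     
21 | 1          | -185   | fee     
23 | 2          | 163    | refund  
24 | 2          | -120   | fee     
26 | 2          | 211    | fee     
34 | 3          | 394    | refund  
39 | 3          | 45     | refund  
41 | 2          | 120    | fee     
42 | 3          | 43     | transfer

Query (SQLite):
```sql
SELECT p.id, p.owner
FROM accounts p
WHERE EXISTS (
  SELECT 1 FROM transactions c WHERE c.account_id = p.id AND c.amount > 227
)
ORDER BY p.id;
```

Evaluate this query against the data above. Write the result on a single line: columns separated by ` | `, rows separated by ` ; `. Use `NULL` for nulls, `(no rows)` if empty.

1 | Pia ; 2 | Kira ; 3 | Quinn

For each accounts row, check whether any transactions with matching account_id has amount > 227.
Keep rows where that is true.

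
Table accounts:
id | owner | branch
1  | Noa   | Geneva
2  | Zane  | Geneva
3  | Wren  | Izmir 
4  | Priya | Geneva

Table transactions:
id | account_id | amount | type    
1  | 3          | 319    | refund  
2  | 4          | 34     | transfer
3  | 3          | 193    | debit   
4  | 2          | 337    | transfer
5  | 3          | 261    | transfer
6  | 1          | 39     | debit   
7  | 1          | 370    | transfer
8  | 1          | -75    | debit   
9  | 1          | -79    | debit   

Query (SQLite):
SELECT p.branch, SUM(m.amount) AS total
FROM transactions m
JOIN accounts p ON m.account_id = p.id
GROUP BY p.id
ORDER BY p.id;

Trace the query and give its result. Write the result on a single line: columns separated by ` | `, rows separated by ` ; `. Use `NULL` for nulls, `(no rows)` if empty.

Join each transactions row to its accounts via account_id.
Group joined rows by accounts.id; compute SUM(m.amount) per group.
  1: ids {6, 7, 8, 9} → SUM(m.amount)=255
  2: ids {4} → SUM(m.amount)=337
  3: ids {1, 3, 5} → SUM(m.amount)=773
  4: ids {2} → SUM(m.amount)=34

Geneva | 255 ; Geneva | 337 ; Izmir | 773 ; Geneva | 34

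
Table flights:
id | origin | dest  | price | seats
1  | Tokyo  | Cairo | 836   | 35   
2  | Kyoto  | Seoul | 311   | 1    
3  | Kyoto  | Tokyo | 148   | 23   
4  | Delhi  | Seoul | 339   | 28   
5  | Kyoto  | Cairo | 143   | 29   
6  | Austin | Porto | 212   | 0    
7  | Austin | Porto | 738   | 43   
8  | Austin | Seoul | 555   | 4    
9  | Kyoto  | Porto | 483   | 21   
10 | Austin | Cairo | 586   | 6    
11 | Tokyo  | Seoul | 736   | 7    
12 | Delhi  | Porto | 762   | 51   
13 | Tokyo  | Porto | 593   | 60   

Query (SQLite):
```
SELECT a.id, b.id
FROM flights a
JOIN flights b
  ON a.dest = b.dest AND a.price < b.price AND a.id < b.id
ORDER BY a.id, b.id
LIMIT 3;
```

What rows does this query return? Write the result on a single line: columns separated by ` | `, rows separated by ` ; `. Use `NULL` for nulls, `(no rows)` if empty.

2 | 4 ; 2 | 8 ; 2 | 11

Pairs (a,b) with same dest, a.price < b.price, a.id < b.id.
dest groups: Cairo:{1,5,10} Porto:{6,7,9,12,13} Seoul:{2,4,8,11} Tokyo:{3}
Ordered by (a.id, b.id); first 3.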